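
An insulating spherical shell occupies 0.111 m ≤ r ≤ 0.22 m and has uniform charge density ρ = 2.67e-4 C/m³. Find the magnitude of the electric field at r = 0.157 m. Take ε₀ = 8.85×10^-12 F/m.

1.02×10^6 V/m

By spherical symmetry E is radial; choose a Gaussian sphere of radius r = 0.157 m (within the shell material, 0.111 m < r < 0.22 m).
Only the shell between 0.111 m and r is enclosed: Q_enc = ρ·(4π/3)(r³ − a³) = (2.67×10^-4)·(4π/3)·((0.157)³ − (0.111)³) = 2.799e-6 C.
By Gauss's law, ∮E·dA = E·4πr² = Q_enc/ε₀.
E = |Q_enc|/(4πε₀r²) = (2.799e-6)/(4π·8.85×10^-12·(0.157)²) = 1.02×10^6 N/C.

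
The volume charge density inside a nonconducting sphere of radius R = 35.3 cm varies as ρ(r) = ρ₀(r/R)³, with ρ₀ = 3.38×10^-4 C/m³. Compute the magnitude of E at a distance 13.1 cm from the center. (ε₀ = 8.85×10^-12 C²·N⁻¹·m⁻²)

Use a concentric Gaussian sphere at r = 13.1 cm (r < R).
Integrate the density: Q_enc = 4π ∫₀^r ρ₀(r'/R)^3 r'² dr' = 4πρ₀ r^6/(6·R³) = 8.134×10^-8 C.
By Gauss's law, ∮E·dA = E·4πr² = Q_enc/ε₀.
E = |Q_enc|/(4πε₀r²) = (8.134e-8)/(4π·8.85×10^-12·(0.131)²) = 4.26×10^4 N/C.

|E| = 4.26×10^4 V/m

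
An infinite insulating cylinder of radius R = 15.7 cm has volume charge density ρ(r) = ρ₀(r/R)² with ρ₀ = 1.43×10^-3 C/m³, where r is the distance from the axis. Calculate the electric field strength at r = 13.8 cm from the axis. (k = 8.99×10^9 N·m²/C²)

Coaxial Gaussian cylinder, radius r = 13.8 cm, length L (r < R).
Integrating ρ over the cross-section to radius r: λ_enc = (2πρ₀/R²) ∫₀^r r'^3 dr' = 2πρ₀ r^4/(4·R²) = 3.305×10^-5 C/m.
Gauss's law: E·2πrL = λ_enc L/ε₀.
E = 2k|λ_enc|/r = 2(8.99×10^9)(3.305×10^-5)/(0.138) = 4.31×10^6 N/C.

|E| ≈ 4.31e6 N/C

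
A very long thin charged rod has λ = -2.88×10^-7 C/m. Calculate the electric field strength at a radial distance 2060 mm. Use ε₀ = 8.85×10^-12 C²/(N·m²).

2.51×10^3 N/C

By cylindrical symmetry E is radial; use a coaxial Gaussian cylinder of radius 2060 mm and length L.
Q_enc = λL, so λ_enc = -2.88e-7 C/m.
Applying ∮E·dA = Q_enc/ε₀ with the end caps contributing no flux:
E = |λ_enc|/(2πε₀r) = (2.88×10^-7)/(2π·8.85×10^-12·2.06) = 2.51e3 N/C.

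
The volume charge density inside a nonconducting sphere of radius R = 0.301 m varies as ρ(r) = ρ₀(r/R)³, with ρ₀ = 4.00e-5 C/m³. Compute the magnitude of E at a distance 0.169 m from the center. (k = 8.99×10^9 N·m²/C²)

Use a concentric Gaussian sphere at r = 0.169 m (r < R).
Integrate the density: Q_enc = 4π ∫₀^r ρ₀(r'/R)^3 r'² dr' = 4πρ₀ r^6/(6·R³) = 7.157×10^-8 C.
By Gauss's law, ∮E·dA = E·4πr² = Q_enc/ε₀.
E = k|Q_enc|/r² = (8.99×10^9)(7.157e-8)/(0.169)² = 2.25e4 N/C.

E = 2.25×10^4 V/m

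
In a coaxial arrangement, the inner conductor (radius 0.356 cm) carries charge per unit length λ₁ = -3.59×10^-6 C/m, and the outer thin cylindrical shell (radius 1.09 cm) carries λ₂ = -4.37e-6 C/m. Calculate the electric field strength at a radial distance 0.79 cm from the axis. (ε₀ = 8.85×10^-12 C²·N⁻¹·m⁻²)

|E| ≈ 8.17×10^6 N/C

Choose a coaxial cylinder of radius r = 0.79 cm (arbitrary length L) as the Gaussian surface (between the conductors, 0.356 cm < r < 1.09 cm).
Only the inner wire is enclosed; the outer shell contributes nothing inside itself. λ_enc = λ₁ = -3.59e-6 C/m.
Gauss's law: E·2πrL = λ_enc L/ε₀.
E = |λ_enc|/(2πε₀r) = (3.59×10^-6)/(2π·8.85×10^-12·0.0079) = 8.17×10^6 N/C.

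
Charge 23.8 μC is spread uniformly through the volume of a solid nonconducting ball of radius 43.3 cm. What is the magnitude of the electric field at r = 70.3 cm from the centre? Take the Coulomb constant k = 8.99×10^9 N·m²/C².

Symmetry ⇒ E = E(r) r̂. Gaussian sphere of radius r = 70.3 cm (r > R, so the entire charge is enclosed).
Q_enc = 23.8 μC = 2.38e-5 C.
Since E is radial and uniform over the Gaussian sphere, Φ = E·4πr² = Q_enc/ε₀.
E = k|Q_enc|/r² = (8.99×10^9)(2.38×10^-5)/(0.703)² = 4.33×10^5 N/C.

|E| ≈ 4.33×10^5 N/C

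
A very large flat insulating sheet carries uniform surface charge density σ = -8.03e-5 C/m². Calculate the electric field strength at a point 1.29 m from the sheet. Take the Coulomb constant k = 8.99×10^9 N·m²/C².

By planar symmetry E is perpendicular to the sheet and uniform; use a Gaussian pillbox with flat faces of area A on each side of the sheet.
Only the two end caps contribute flux: Φ = 2EA. With Q_enc = σA, Gauss's law gives E = |σ|/(2ε₀).
E = 2πk|σ| = 2π(8.99×10^9)(8.03e-5) = 4.54e6 N/C.

|E| ≈ 4.54×10^6 N/C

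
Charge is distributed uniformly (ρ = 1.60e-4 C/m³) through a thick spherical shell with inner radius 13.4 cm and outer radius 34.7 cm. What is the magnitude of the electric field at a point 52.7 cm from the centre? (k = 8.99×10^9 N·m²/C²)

|E| = 8.54×10^5 V/m

Use a concentric Gaussian sphere at r = 52.7 cm (r > 34.7 cm, enclosing the whole shell).
Q_enc = ρ·(4π/3)(b³ − a³) = (1.60×10^-4)·(4π/3)·((0.347)³ − (0.134)³) = 2.639e-5 C.
Gauss's law: E·4πr² = Q_enc/ε₀.
E = k|Q_enc|/r² = (8.99×10^9)(2.639×10^-5)/(0.527)² = 8.54×10^5 N/C.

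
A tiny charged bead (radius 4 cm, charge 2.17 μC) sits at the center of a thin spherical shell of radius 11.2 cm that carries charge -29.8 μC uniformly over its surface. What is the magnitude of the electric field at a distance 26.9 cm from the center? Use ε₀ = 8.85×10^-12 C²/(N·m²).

Use a concentric Gaussian sphere at r = 26.9 cm (r > 11.2 cm, enclosing both).
Q_enc = (2.17 μC) + (-29.8 μC) = -2.763×10^-5 C.
Since E is radial and uniform over the Gaussian sphere, Φ = E·4πr² = Q_enc/ε₀.
E = |Q_enc|/(4πε₀r²) = (2.763e-5)/(4π·8.85×10^-12·(0.269)²) = 3.43e6 N/C.

E ≈ 3.43×10^6 V/m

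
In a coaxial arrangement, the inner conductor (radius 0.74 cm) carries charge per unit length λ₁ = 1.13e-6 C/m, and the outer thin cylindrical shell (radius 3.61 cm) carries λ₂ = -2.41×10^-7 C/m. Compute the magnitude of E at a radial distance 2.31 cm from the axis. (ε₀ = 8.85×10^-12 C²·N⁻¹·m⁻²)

E ≈ 8.80e5 N/C

Take a coaxial cylindrical Gaussian surface of radius r = 2.31 cm and length L (between the conductors, 0.74 cm < r < 3.61 cm).
The shell at 3.61 cm lies outside the Gaussian surface, so λ_enc = λ₁ = 1.13×10^-6 C/m.
Gauss's law: E·2πrL = λ_enc L/ε₀.
E = |λ_enc|/(2πε₀r) = (1.13e-6)/(2π·8.85×10^-12·0.0231) = 8.80×10^5 N/C.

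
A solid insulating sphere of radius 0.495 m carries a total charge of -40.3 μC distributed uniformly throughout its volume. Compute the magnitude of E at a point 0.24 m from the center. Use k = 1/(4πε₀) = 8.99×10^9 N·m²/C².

7.17×10^5 N/C

By spherical symmetry E is radial; choose a Gaussian sphere of radius r = 0.24 m (r < R).
For a uniform sphere the enclosed fraction is (r/R)³, so Q_enc = (-40.3 μC)(0.24/0.495)³ = -4.593e-6 C.
Since E is radial and uniform over the Gaussian sphere, Φ = E·4πr² = Q_enc/ε₀.
E = k|Q_enc|/r² = (8.99×10^9)(4.593×10^-6)/(0.24)² = 7.17×10^5 N/C.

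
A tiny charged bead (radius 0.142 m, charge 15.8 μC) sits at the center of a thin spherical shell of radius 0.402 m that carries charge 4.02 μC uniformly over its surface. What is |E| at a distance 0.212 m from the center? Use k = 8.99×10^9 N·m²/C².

|E| ≈ 3.16×10^6 N/C

Use a concentric Gaussian sphere at r = 0.212 m (between the bodies, 0.142 m < r < 0.402 m).
Only the inner charge is enclosed; the outer shell contributes nothing inside itself. Q_enc = 15.8 μC = 1.58×10^-5 C.
Gauss's law: E·4πr² = Q_enc/ε₀.
E = k|Q_enc|/r² = (8.99×10^9)(1.58×10^-5)/(0.212)² = 3.16×10^6 N/C.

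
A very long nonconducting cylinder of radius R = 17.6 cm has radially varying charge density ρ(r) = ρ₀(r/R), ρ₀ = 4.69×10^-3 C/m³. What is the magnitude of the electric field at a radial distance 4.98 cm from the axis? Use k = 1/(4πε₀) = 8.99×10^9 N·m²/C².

Take a coaxial cylindrical Gaussian surface of radius r = 4.98 cm and length L (r < R).
λ_enc = ∫₀^r ρ(r')·2πr' dr' = (2πρ₀/R)·r^3/3 = 6.893×10^-6 C/m.
Gauss's law: E·2πrL = λ_enc L/ε₀.
E = 2k|λ_enc|/r = 2(8.99×10^9)(6.893×10^-6)/(0.0498) = 2.49×10^6 N/C.

|E| ≈ 2.49×10^6 N/C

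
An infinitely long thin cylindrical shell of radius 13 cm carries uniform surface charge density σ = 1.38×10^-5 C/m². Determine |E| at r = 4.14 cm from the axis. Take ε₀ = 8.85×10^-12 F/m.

|E| = 0 N/C

By cylindrical symmetry E is radial; use a coaxial Gaussian cylinder of radius 4.14 cm and length L (r < 13 cm, inside the shell).
No charge is enclosed, so Gauss's law gives E·2πrL = 0 ⇒ E = 0.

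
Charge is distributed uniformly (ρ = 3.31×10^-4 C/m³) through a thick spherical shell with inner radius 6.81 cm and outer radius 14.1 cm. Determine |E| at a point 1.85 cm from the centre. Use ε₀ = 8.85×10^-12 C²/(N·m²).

E = 0 (no enclosed charge)

Take a concentric spherical Gaussian surface of radius r = 1.85 cm (r < 6.81 cm, inside the empty cavity).
Q_enc = 0 (all charge lies at larger r); Gauss's law gives E = 0.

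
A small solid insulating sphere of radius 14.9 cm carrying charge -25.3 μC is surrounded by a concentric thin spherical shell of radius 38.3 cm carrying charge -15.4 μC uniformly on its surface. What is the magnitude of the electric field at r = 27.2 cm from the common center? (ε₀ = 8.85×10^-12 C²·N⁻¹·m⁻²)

|E| = 3.07×10^6 V/m

By spherical symmetry E is radial; choose a Gaussian sphere of radius r = 27.2 cm (between the bodies, 14.9 cm < r < 38.3 cm).
The shell at 38.3 cm lies outside the Gaussian surface, so Q_enc = -25.3 μC = -2.53×10^-5 C.
Gauss's law: E·4πr² = Q_enc/ε₀.
E = |Q_enc|/(4πε₀r²) = (2.53e-5)/(4π·8.85×10^-12·(0.272)²) = 3.07×10^6 N/C.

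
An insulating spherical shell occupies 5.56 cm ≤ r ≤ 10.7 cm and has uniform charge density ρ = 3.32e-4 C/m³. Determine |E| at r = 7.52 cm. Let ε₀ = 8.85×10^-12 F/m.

E ≈ 5.60×10^5 N/C

By spherical symmetry E is radial; choose a Gaussian sphere of radius r = 7.52 cm (within the shell material, 5.56 cm < r < 10.7 cm).
Enclosed charge is the volume from a to r: Q_enc = (4π/3)ρ(r³ − a³) = 3.524×10^-7 C.
By Gauss's law, ∮E·dA = E·4πr² = Q_enc/ε₀.
E = |Q_enc|/(4πε₀r²) = (3.524×10^-7)/(4π·8.85×10^-12·(0.0752)²) = 5.60×10^5 N/C.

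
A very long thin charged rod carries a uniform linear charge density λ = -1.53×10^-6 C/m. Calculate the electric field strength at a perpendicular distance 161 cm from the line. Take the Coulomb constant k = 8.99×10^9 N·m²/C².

1.71×10^4 N/C

Choose a coaxial cylinder of radius r = 161 cm (arbitrary length L) as the Gaussian surface.
Q_enc = λL, so λ_enc = -1.53×10^-6 C/m.
By Gauss's law (flux through the curved wall only), E·2πrL = λ_enc L/ε₀.
E = 2k|λ_enc|/r = 2(8.99×10^9)(1.53×10^-6)/(1.61) = 1.71×10^4 N/C.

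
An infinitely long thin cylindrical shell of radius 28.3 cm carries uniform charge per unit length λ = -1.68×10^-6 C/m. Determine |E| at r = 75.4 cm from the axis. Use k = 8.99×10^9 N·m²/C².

4.01×10^4 N/C

By cylindrical symmetry E is radial; use a coaxial Gaussian cylinder of radius 75.4 cm and length L (r > 28.3 cm).
The full line charge is enclosed: λ_enc = -1.68×10^-6 C/m.
Gauss's law: E·2πrL = λ_enc L/ε₀.
E = 2k|λ_enc|/r = 2(8.99×10^9)(1.68×10^-6)/(0.754) = 4.01×10^4 N/C.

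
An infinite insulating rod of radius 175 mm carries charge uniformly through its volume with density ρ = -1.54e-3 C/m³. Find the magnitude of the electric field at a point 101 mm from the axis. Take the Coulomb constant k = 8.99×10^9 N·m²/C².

Take a coaxial cylindrical Gaussian surface of radius r = 101 mm and length L (r < R).
Charge inside radius r per length L is ρ·πr²·L, so λ_enc = ρπr² = -4.935×10^-5 C/m.
Since E is radial and uniform over the curved surface, Φ = E·2πrL = Q_enc/ε₀ = λ_enc L/ε₀.
E = 2k|λ_enc|/r = 2(8.99×10^9)(4.935e-5)/(0.101) = 8.79×10^6 N/C.

E ≈ 8.79×10^6 N/C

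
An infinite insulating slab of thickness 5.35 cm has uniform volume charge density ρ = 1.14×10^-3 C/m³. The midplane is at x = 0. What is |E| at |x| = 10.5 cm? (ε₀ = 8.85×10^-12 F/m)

The point |x| = 10.5 cm lies outside the slab (half-thickness 0.02675 m). A symmetric pillbox spanning the full slab encloses Q_enc = ρ·d·A.
Flux = 2EA ⇒ E = |ρ|d/(2ε₀), independent of distance outside.
E = (1.14×10^-3)(0.0535)/(2·8.85×10^-12) = 3.45×10^6 N/C.

E ≈ 3.45×10^6 N/C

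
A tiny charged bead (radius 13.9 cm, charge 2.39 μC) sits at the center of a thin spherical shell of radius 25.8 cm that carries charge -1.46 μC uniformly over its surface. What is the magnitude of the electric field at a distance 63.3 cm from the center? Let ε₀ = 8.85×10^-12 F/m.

Symmetry ⇒ E = E(r) r̂. Gaussian sphere of radius r = 63.3 cm (r > 25.8 cm, enclosing both).
Q_enc = (2.39 μC) + (-1.46 μC) = 9.30×10^-7 C.
Applying ∮E·dA = Q_enc/ε₀ with Φ = E(4πr²):
E = |Q_enc|/(4πε₀r²) = (9.30×10^-7)/(4π·8.85×10^-12·(0.633)²) = 2.09e4 N/C.

|E| = 2.09×10^4 N/C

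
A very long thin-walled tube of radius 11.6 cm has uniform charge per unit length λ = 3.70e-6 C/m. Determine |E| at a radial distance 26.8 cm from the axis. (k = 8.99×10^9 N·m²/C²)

Take a coaxial cylindrical Gaussian surface of radius r = 26.8 cm and length L (r > 11.6 cm).
The full line charge is enclosed: λ_enc = 3.70×10^-6 C/m.
Applying ∮E·dA = Q_enc/ε₀ with the end caps contributing no flux:
E = 2k|λ_enc|/r = 2(8.99×10^9)(3.70×10^-6)/(0.268) = 2.48×10^5 N/C.

|E| ≈ 2.48×10^5 N/C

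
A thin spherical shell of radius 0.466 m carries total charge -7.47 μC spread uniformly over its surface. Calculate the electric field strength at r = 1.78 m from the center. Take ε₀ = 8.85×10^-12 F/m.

|E| ≈ 2.12×10^4 N/C

By spherical symmetry E is radial; choose a Gaussian sphere of radius r = 1.78 m (r > 0.466 m).
The entire shell is enclosed: Q_enc = -7.47×10^-6 C.
Gauss's law: E·4πr² = Q_enc/ε₀.
E = |Q_enc|/(4πε₀r²) = (7.47×10^-6)/(4π·8.85×10^-12·(1.78)²) = 2.12×10^4 N/C.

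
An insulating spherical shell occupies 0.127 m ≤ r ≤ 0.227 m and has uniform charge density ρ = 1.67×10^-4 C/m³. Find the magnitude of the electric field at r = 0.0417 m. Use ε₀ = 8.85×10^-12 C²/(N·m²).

Use a concentric Gaussian sphere at r = 0.0417 m (r < 0.127 m, inside the empty cavity).
Q_enc = 0 (all charge lies at larger r); Gauss's law gives E = 0.

|E| = 0 N/C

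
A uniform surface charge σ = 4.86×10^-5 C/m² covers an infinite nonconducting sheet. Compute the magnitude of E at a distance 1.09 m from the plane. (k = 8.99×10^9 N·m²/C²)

|E| ≈ 2.75e6 V/m

Choose a cylindrical pillbox piercing the sheet, end faces (area A) parallel to it.
Flux Φ = 2EA and Q_enc = σA, so 2EA = σA/ε₀ ⇒ E = |σ|/(2ε₀), independent of distance.
E = 2πk|σ| = 2π(8.99×10^9)(4.86×10^-5) = 2.75×10^6 N/C.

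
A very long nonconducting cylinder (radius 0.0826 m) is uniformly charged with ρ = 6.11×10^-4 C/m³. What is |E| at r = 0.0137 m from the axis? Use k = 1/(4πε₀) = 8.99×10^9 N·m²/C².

By cylindrical symmetry E is radial; use a coaxial Gaussian cylinder of radius 0.0137 m and length L (r < R).
Charge inside radius r per length L is ρ·πr²·L, so λ_enc = ρπr² = 3.603×10^-7 C/m.
By Gauss's law (flux through the curved wall only), E·2πrL = λ_enc L/ε₀.
E = 2k|λ_enc|/r = 2(8.99×10^9)(3.603×10^-7)/(0.0137) = 4.73e5 N/C.

E = 4.73×10^5 N/C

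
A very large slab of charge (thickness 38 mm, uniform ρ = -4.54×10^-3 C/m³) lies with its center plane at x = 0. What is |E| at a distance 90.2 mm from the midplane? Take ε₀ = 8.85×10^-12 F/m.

E = 9.75×10^6 N/C

The point |x| = 90.2 mm lies outside the slab (half-thickness 0.019 m). A symmetric pillbox spanning the full slab encloses Q_enc = ρ·d·A.
Flux = 2EA ⇒ E = |ρ|d/(2ε₀), independent of distance outside.
E = (4.54×10^-3)(0.038)/(2·8.85×10^-12) = 9.75e6 N/C.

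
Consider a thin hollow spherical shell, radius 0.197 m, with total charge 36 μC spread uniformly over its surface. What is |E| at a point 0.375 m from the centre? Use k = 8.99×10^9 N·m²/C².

E ≈ 2.30×10^6 N/C

Use a concentric Gaussian sphere at r = 0.375 m (r > 0.197 m).
The entire shell is enclosed: Q_enc = 3.60×10^-5 C.
Since E is radial and uniform over the Gaussian sphere, Φ = E·4πr² = Q_enc/ε₀.
E = k|Q_enc|/r² = (8.99×10^9)(3.60×10^-5)/(0.375)² = 2.30×10^6 N/C.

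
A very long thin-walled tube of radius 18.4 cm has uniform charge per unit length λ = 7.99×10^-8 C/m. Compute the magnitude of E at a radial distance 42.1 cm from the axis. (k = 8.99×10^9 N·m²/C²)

3.41×10^3 N/C

Choose a coaxial cylinder of radius r = 42.1 cm (arbitrary length L) as the Gaussian surface (r > 18.4 cm).
The full line charge is enclosed: λ_enc = 7.99×10^-8 C/m.
Applying ∮E·dA = Q_enc/ε₀ with the end caps contributing no flux:
E = 2k|λ_enc|/r = 2(8.99×10^9)(7.99e-8)/(0.421) = 3.41e3 N/C.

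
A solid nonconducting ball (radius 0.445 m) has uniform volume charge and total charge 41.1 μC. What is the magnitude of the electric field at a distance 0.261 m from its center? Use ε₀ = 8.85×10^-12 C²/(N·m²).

Take a concentric spherical Gaussian surface of radius r = 0.261 m (r < R).
For a uniform sphere the enclosed fraction is (r/R)³, so Q_enc = (41.1 μC)(0.261/0.445)³ = 8.292×10^-6 C.
Gauss's law: E·4πr² = Q_enc/ε₀.
E = |Q_enc|/(4πε₀r²) = (8.292×10^-6)/(4π·8.85×10^-12·(0.261)²) = 1.09e6 N/C.

E = 1.09×10^6 V/m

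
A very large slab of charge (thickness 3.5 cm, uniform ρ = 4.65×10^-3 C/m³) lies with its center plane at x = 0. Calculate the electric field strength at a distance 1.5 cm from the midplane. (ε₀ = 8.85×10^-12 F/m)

E = 7.88e6 V/m

By symmetry E is perpendicular to the slab. A Gaussian pillbox from −1.5 cm to +1.5 cm (face area A) lies entirely within the slab.
Q_enc = ρ·(2x)·A and flux = 2EA, so 2EA = 2ρxA/ε₀ ⇒ E = |ρ|x/ε₀.
E = (4.65×10^-3)(0.015)/(8.85×10^-12) = 7.88×10^6 N/C.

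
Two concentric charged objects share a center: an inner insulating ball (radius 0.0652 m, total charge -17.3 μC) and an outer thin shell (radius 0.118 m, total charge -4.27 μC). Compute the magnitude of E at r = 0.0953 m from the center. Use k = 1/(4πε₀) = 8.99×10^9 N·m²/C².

By spherical symmetry E is radial; choose a Gaussian sphere of radius r = 0.0953 m (between the bodies, 0.0652 m < r < 0.118 m).
Only the inner charge is enclosed; the outer shell contributes nothing inside itself. Q_enc = -17.3 μC = -1.73×10^-5 C.
Gauss's law: E·4πr² = Q_enc/ε₀.
E = k|Q_enc|/r² = (8.99×10^9)(1.73e-5)/(0.0953)² = 1.71×10^7 N/C.

E = 1.71e7 N/C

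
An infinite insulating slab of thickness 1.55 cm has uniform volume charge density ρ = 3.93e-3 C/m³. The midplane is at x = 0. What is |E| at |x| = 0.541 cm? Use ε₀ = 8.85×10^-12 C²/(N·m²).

By symmetry E is perpendicular to the slab. A Gaussian pillbox from −0.541 cm to +0.541 cm (face area A) lies entirely within the slab.
Q_enc = ρ·(2x)·A and flux = 2EA, so 2EA = 2ρxA/ε₀ ⇒ E = |ρ|x/ε₀.
E = (3.93e-3)(0.00541)/(8.85×10^-12) = 2.40e6 N/C.

|E| ≈ 2.40e6 N/C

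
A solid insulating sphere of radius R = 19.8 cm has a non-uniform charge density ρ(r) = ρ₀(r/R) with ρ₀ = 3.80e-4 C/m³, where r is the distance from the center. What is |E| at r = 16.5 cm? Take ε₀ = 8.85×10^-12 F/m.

Use a concentric Gaussian sphere at r = 16.5 cm (r < R).
Integrate the density: Q_enc = 4π ∫₀^r ρ₀(r'/R)^1 r'² dr' = 4πρ₀ r^4/(4·R) = 4.469×10^-6 C.
Gauss's law: E·4πr² = Q_enc/ε₀.
E = |Q_enc|/(4πε₀r²) = (4.469×10^-6)/(4π·8.85×10^-12·(0.165)²) = 1.48×10^6 N/C.

E = 1.48e6 N/C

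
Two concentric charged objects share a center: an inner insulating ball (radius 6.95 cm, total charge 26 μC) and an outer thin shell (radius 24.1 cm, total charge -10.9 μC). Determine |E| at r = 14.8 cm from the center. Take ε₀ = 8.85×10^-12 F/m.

E ≈ 1.07e7 N/C

Use a concentric Gaussian sphere at r = 14.8 cm (between the bodies, 6.95 cm < r < 24.1 cm).
The shell at 24.1 cm lies outside the Gaussian surface, so Q_enc = 26 μC = 2.60×10^-5 C.
Applying ∮E·dA = Q_enc/ε₀ with Φ = E(4πr²):
E = |Q_enc|/(4πε₀r²) = (2.60×10^-5)/(4π·8.85×10^-12·(0.148)²) = 1.07×10^7 N/C.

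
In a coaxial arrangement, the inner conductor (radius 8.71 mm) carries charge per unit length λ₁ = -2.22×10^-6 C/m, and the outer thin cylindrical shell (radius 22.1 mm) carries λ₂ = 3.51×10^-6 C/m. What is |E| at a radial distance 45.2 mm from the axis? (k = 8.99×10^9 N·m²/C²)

By cylindrical symmetry E is radial; use a coaxial Gaussian cylinder of radius 45.2 mm and length L (r > 22.1 mm, enclosing both).
λ_enc = λ₁ + λ₂ = (-2.22×10^-6) + (3.51×10^-6) = 1.29e-6 C/m.
Since E is radial and uniform over the curved surface, Φ = E·2πrL = Q_enc/ε₀ = λ_enc L/ε₀.
E = 2k|λ_enc|/r = 2(8.99×10^9)(1.29×10^-6)/(0.0452) = 5.13×10^5 N/C.

E ≈ 5.13×10^5 N/C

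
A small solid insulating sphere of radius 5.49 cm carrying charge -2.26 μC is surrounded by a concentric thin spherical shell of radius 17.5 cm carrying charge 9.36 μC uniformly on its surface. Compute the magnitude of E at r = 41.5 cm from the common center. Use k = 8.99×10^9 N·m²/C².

Use a concentric Gaussian sphere at r = 41.5 cm (r > 17.5 cm, enclosing both).
Q_enc = (-2.26 μC) + (9.36 μC) = 7.10×10^-6 C.
Applying ∮E·dA = Q_enc/ε₀ with Φ = E(4πr²):
E = k|Q_enc|/r² = (8.99×10^9)(7.10×10^-6)/(0.415)² = 3.71e5 N/C.

E ≈ 3.71×10^5 N/C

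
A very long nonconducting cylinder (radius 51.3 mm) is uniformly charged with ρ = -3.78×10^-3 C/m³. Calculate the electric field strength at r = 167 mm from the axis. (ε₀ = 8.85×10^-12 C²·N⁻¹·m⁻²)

Take a coaxial cylindrical Gaussian surface of radius r = 167 mm and length L (r > 51.3 mm, full cross-section enclosed).
λ_enc = ρ·πR² = (-3.78e-3)π(0.0513)² = -3.125e-5 C/m.
By Gauss's law (flux through the curved wall only), E·2πrL = λ_enc L/ε₀.
E = |λ_enc|/(2πε₀r) = (3.125×10^-5)/(2π·8.85×10^-12·0.167) = 3.37×10^6 N/C.

3.37×10^6 N/C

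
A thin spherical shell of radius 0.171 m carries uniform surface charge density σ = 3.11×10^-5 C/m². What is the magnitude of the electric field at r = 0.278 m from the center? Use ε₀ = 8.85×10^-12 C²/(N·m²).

Symmetry ⇒ E = E(r) r̂. Gaussian sphere of radius r = 0.278 m (r > 0.171 m).
The entire shell is enclosed: Q_enc = σ·4πR² = (3.11×10^-5)·4π·(0.171)² = 1.143e-5 C.
Since E is radial and uniform over the Gaussian sphere, Φ = E·4πr² = Q_enc/ε₀.
E = |Q_enc|/(4πε₀r²) = (1.143×10^-5)/(4π·8.85×10^-12·(0.278)²) = 1.33×10^6 N/C.

|E| = 1.33×10^6 N/C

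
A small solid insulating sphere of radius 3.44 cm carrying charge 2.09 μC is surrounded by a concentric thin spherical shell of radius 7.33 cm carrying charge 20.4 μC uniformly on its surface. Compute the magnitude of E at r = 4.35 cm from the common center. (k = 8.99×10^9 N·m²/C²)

Take a concentric spherical Gaussian surface of radius r = 4.35 cm (between the bodies, 3.44 cm < r < 7.33 cm).
Only the inner charge is enclosed; the outer shell contributes nothing inside itself. Q_enc = 2.09 μC = 2.09e-6 C.
By Gauss's law, ∮E·dA = E·4πr² = Q_enc/ε₀.
E = k|Q_enc|/r² = (8.99×10^9)(2.09×10^-6)/(0.0435)² = 9.93×10^6 N/C.

|E| ≈ 9.93e6 N/C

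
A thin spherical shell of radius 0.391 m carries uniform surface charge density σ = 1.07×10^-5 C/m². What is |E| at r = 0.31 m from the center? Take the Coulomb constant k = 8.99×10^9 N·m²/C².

Use a concentric Gaussian sphere at r = 0.31 m (inside the shell, r < 0.391 m).
No charge lies within this surface, so Q_enc = 0 and Gauss's law gives E·4πr² = 0 ⇒ E = 0.

E = 0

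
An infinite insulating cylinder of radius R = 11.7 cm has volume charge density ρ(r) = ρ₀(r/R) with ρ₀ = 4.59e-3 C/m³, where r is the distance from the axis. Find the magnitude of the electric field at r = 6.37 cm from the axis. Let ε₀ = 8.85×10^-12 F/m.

Choose a coaxial cylinder of radius r = 6.37 cm (arbitrary length L) as the Gaussian surface (r < R).
λ_enc = ∫₀^r ρ(r')·2πr' dr' = (2πρ₀/R)·r^3/3 = 2.124e-5 C/m.
By Gauss's law (flux through the curved wall only), E·2πrL = λ_enc L/ε₀.
E = |λ_enc|/(2πε₀r) = (2.124×10^-5)/(2π·8.85×10^-12·0.0637) = 6.00×10^6 N/C.

E ≈ 6.00×10^6 N/C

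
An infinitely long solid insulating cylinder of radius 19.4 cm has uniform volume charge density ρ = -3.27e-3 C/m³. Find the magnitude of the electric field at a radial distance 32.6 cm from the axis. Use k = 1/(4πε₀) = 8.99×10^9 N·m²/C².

Take a coaxial cylindrical Gaussian surface of radius r = 32.6 cm and length L (r > 19.4 cm, full cross-section enclosed).
λ_enc = ρ·πR² = (-3.27×10^-3)π(0.194)² = -3.866e-4 C/m.
Applying ∮E·dA = Q_enc/ε₀ with the end caps contributing no flux:
E = 2k|λ_enc|/r = 2(8.99×10^9)(3.866e-4)/(0.326) = 2.13×10^7 N/C.

E ≈ 2.13×10^7 N/C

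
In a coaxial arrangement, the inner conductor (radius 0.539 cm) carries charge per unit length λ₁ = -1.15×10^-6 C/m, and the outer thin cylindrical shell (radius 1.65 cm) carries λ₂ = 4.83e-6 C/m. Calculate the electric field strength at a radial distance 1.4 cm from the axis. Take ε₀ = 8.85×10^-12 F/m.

Choose a coaxial cylinder of radius r = 1.4 cm (arbitrary length L) as the Gaussian surface (between the conductors, 0.539 cm < r < 1.65 cm).
Only the inner wire is enclosed; the outer shell contributes nothing inside itself. λ_enc = λ₁ = -1.15×10^-6 C/m.
Since E is radial and uniform over the curved surface, Φ = E·2πrL = Q_enc/ε₀ = λ_enc L/ε₀.
E = |λ_enc|/(2πε₀r) = (1.15×10^-6)/(2π·8.85×10^-12·0.014) = 1.48×10^6 N/C.

|E| ≈ 1.48×10^6 N/C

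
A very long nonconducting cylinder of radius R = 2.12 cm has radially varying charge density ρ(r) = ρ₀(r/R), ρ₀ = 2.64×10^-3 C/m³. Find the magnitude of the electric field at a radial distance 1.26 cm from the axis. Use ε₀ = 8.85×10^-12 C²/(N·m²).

Choose a coaxial cylinder of radius r = 1.26 cm (arbitrary length L) as the Gaussian surface (r < R).
Integrating ρ over the cross-section to radius r: λ_enc = (2πρ₀/R) ∫₀^r r'^2 dr' = 2πρ₀ r^3/(3·R) = 5.217×10^-7 C/m.
By Gauss's law (flux through the curved wall only), E·2πrL = λ_enc L/ε₀.
E = |λ_enc|/(2πε₀r) = (5.217×10^-7)/(2π·8.85×10^-12·0.0126) = 7.45×10^5 N/C.

E ≈ 7.45×10^5 N/C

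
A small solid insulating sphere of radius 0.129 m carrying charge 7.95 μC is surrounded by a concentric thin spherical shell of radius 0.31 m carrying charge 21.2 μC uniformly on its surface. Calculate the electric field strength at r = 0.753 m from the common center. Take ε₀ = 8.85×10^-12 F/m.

Use a concentric Gaussian sphere at r = 0.753 m (r > 0.31 m, enclosing both).
Q_enc = (7.95 μC) + (21.2 μC) = 2.915×10^-5 C.
By Gauss's law, ∮E·dA = E·4πr² = Q_enc/ε₀.
E = |Q_enc|/(4πε₀r²) = (2.915×10^-5)/(4π·8.85×10^-12·(0.753)²) = 4.62×10^5 N/C.

|E| = 4.62×10^5 N/C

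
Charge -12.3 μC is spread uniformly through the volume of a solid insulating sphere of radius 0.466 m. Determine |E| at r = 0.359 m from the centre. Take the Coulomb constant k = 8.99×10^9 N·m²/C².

Use a concentric Gaussian sphere at r = 0.359 m (r < R).
Only the charge within r is enclosed: Q_enc = Q·(r/R)³ = (-12.3 μC)·(0.359 m/0.466 m)³ = -5.624×10^-6 C.
Gauss's law: E·4πr² = Q_enc/ε₀.
E = k|Q_enc|/r² = (8.99×10^9)(5.624×10^-6)/(0.359)² = 3.92×10^5 N/C.

|E| ≈ 3.92e5 N/C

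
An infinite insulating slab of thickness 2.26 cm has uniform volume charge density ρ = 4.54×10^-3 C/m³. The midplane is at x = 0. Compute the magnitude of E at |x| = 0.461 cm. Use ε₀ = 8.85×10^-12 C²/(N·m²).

By symmetry E is perpendicular to the slab. A Gaussian pillbox from −0.461 cm to +0.461 cm (face area A) lies entirely within the slab.
Q_enc = ρ·(2x)·A and flux = 2EA, so 2EA = 2ρxA/ε₀ ⇒ E = |ρ|x/ε₀.
E = (4.54e-3)(0.00461)/(8.85×10^-12) = 2.36e6 N/C.

|E| ≈ 2.36e6 N/C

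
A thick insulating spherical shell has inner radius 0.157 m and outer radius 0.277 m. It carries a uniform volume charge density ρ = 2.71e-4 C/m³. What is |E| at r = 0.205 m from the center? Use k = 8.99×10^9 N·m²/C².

E = 1.15e6 V/m

Symmetry ⇒ E = E(r) r̂. Gaussian sphere of radius r = 0.205 m (within the shell material, 0.157 m < r < 0.277 m).
Enclosed charge is the volume from a to r: Q_enc = (4π/3)ρ(r³ − a³) = 5.387×10^-6 C.
Since E is radial and uniform over the Gaussian sphere, Φ = E·4πr² = Q_enc/ε₀.
E = k|Q_enc|/r² = (8.99×10^9)(5.387e-6)/(0.205)² = 1.15×10^6 N/C.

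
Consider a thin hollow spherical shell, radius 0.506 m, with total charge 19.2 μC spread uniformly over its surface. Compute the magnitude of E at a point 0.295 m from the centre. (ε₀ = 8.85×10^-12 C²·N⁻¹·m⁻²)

By spherical symmetry E is radial; choose a Gaussian sphere of radius r = 0.295 m (inside the shell, r < 0.506 m).
All the charge is outside the Gaussian surface: Q_enc = 0, hence E = 0 everywhere inside the shell.

|E| = 0 V/m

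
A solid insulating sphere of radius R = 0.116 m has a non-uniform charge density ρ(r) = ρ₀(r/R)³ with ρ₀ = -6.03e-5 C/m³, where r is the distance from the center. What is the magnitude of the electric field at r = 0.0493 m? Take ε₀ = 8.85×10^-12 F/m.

Symmetry ⇒ E = E(r) r̂. Gaussian sphere of radius r = 0.0493 m (r < R).
Integrate the density: Q_enc = 4π ∫₀^r ρ₀(r'/R)^3 r'² dr' = 4πρ₀ r^6/(6·R³) = -1.162×10^-9 C.
By Gauss's law, ∮E·dA = E·4πr² = Q_enc/ε₀.
E = |Q_enc|/(4πε₀r²) = (1.162×10^-9)/(4π·8.85×10^-12·(0.0493)²) = 4.30e3 N/C.

E = 4.30e3 N/C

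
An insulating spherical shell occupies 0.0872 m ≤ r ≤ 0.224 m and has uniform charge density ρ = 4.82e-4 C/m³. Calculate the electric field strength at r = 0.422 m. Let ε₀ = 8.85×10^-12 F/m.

E ≈ 1.08×10^6 N/C

By spherical symmetry E is radial; choose a Gaussian sphere of radius r = 0.422 m (r > 0.224 m, enclosing the whole shell).
Q_enc = ρ·(4π/3)(b³ − a³) = (4.82×10^-4)·(4π/3)·((0.224)³ − (0.0872)³) = 2.135e-5 C.
Applying ∮E·dA = Q_enc/ε₀ with Φ = E(4πr²):
E = |Q_enc|/(4πε₀r²) = (2.135×10^-5)/(4π·8.85×10^-12·(0.422)²) = 1.08e6 N/C.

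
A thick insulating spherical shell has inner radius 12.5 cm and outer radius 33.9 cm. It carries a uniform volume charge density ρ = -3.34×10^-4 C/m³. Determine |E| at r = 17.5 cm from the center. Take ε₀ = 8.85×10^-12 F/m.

By spherical symmetry E is radial; choose a Gaussian sphere of radius r = 17.5 cm (within the shell material, 12.5 cm < r < 33.9 cm).
Enclosed charge is the volume from a to r: Q_enc = (4π/3)ρ(r³ − a³) = -4.766e-6 C.
Since E is radial and uniform over the Gaussian sphere, Φ = E·4πr² = Q_enc/ε₀.
E = |Q_enc|/(4πε₀r²) = (4.766e-6)/(4π·8.85×10^-12·(0.175)²) = 1.40×10^6 N/C.

|E| = 1.40×10^6 V/m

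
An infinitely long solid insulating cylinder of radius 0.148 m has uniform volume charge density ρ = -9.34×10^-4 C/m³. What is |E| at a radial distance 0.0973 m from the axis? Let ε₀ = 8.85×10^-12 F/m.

By cylindrical symmetry E is radial; use a coaxial Gaussian cylinder of radius 0.0973 m and length L (r < R).
Charge inside radius r per length L is ρ·πr²·L, so λ_enc = ρπr² = -2.778e-5 C/m.
Gauss's law: E·2πrL = λ_enc L/ε₀.
E = |λ_enc|/(2πε₀r) = (2.778e-5)/(2π·8.85×10^-12·0.0973) = 5.13×10^6 N/C.

|E| = 5.13×10^6 V/m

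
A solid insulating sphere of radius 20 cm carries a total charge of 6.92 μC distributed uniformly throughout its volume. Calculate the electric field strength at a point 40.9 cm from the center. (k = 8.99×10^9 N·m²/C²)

E = 3.72×10^5 V/m

Symmetry ⇒ E = E(r) r̂. Gaussian sphere of radius r = 40.9 cm (r > R, so the entire charge is enclosed).
Q_enc = 6.92 μC = 6.92e-6 C.
Gauss's law: E·4πr² = Q_enc/ε₀.
E = k|Q_enc|/r² = (8.99×10^9)(6.92×10^-6)/(0.409)² = 3.72×10^5 N/C.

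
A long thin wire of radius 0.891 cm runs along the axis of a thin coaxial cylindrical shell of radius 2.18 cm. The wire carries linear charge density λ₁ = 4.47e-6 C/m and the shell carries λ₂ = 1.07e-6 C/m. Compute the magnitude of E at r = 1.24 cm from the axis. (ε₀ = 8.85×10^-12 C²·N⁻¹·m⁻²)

Choose a coaxial cylinder of radius r = 1.24 cm (arbitrary length L) as the Gaussian surface (between the conductors, 0.891 cm < r < 2.18 cm).
The shell at 2.18 cm lies outside the Gaussian surface, so λ_enc = λ₁ = 4.47e-6 C/m.
Applying ∮E·dA = Q_enc/ε₀ with the end caps contributing no flux:
E = |λ_enc|/(2πε₀r) = (4.47×10^-6)/(2π·8.85×10^-12·0.0124) = 6.48×10^6 N/C.

E = 6.48×10^6 V/m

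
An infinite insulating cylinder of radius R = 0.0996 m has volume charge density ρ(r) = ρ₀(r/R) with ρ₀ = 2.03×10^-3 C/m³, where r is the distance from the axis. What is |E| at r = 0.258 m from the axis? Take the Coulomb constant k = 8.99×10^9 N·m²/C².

By cylindrical symmetry E is radial; use a coaxial Gaussian cylinder of radius 0.258 m and length L (r > R, full charge per length enclosed).
λ_enc = 2π ∫₀^R ρ₀(r'/R)^1 r' dr' = 2πρ₀R²/3 = 4.218e-5 C/m.
By Gauss's law (flux through the curved wall only), E·2πrL = λ_enc L/ε₀.
E = 2k|λ_enc|/r = 2(8.99×10^9)(4.218×10^-5)/(0.258) = 2.94×10^6 N/C.

|E| ≈ 2.94×10^6 N/C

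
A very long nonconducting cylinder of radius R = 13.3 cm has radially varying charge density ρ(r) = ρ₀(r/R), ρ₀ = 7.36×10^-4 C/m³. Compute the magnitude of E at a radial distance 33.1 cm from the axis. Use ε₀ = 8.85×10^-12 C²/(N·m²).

Take a coaxial cylindrical Gaussian surface of radius r = 33.1 cm and length L (r > R, full charge per length enclosed).
λ_enc = 2π ∫₀^R ρ₀(r'/R)^1 r' dr' = 2πρ₀R²/3 = 2.727×10^-5 C/m.
Gauss's law: E·2πrL = λ_enc L/ε₀.
E = |λ_enc|/(2πε₀r) = (2.727e-5)/(2π·8.85×10^-12·0.331) = 1.48×10^6 N/C.

|E| = 1.48×10^6 V/m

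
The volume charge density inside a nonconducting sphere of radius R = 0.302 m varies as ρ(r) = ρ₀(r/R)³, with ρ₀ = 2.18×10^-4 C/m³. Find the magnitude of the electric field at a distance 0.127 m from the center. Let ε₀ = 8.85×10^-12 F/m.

Use a concentric Gaussian sphere at r = 0.127 m (r < R).
Q_enc = ∫₀^r ρ(r')·4πr'² dr' = (4πρ₀/R³) ∫₀^r r'^5 dr' = 4πρ₀ r^6/(6·R³) = 6.955×10^-8 C.
Applying ∮E·dA = Q_enc/ε₀ with Φ = E(4πr²):
E = |Q_enc|/(4πε₀r²) = (6.955×10^-8)/(4π·8.85×10^-12·(0.127)²) = 3.88e4 N/C.

|E| ≈ 3.88×10^4 V/m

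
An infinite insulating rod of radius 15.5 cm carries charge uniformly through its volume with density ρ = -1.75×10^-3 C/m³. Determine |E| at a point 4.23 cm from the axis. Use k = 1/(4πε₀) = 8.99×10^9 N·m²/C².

By cylindrical symmetry E is radial; use a coaxial Gaussian cylinder of radius 4.23 cm and length L (r < R).
Enclosed charge per unit length: λ_enc = ρ·πr² = (-1.75e-3)π(0.0423)² = -9.837e-6 C/m.
By Gauss's law (flux through the curved wall only), E·2πrL = λ_enc L/ε₀.
E = 2k|λ_enc|/r = 2(8.99×10^9)(9.837×10^-6)/(0.0423) = 4.18×10^6 N/C.

E ≈ 4.18×10^6 V/m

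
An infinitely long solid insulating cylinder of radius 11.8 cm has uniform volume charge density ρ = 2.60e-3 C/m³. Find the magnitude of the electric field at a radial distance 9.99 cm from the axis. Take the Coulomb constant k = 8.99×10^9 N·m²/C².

By cylindrical symmetry E is radial; use a coaxial Gaussian cylinder of radius 9.99 cm and length L (r < R).
Enclosed charge per unit length: λ_enc = ρ·πr² = (2.60e-3)π(0.0999)² = 8.152×10^-5 C/m.
Applying ∮E·dA = Q_enc/ε₀ with the end caps contributing no flux:
E = 2k|λ_enc|/r = 2(8.99×10^9)(8.152×10^-5)/(0.0999) = 1.47×10^7 N/C.

E ≈ 1.47×10^7 V/m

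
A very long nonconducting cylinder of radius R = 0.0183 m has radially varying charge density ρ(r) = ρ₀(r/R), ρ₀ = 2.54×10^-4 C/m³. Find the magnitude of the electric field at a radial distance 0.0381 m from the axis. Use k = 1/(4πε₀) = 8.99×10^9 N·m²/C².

E ≈ 8.41×10^4 N/C

Coaxial Gaussian cylinder, radius r = 0.0381 m, length L (r > R, full charge per length enclosed).
λ_enc = 2π ∫₀^R ρ₀(r'/R)^1 r' dr' = 2πρ₀R²/3 = 1.782×10^-7 C/m.
By Gauss's law (flux through the curved wall only), E·2πrL = λ_enc L/ε₀.
E = 2k|λ_enc|/r = 2(8.99×10^9)(1.782×10^-7)/(0.0381) = 8.41×10^4 N/C.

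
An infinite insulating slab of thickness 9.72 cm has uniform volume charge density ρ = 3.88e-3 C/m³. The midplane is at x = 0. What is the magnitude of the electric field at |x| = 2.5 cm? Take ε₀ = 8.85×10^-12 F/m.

By symmetry E is perpendicular to the slab. A Gaussian pillbox from −2.5 cm to +2.5 cm (face area A) lies entirely within the slab.
Q_enc = ρ·(2x)·A and flux = 2EA, so 2EA = 2ρxA/ε₀ ⇒ E = |ρ|x/ε₀.
E = (3.88×10^-3)(0.025)/(8.85×10^-12) = 1.10e7 N/C.

|E| = 1.10e7 V/m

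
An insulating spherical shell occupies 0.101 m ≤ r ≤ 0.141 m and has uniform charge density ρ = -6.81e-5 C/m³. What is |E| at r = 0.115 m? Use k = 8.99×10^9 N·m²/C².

Use a concentric Gaussian sphere at r = 0.115 m (within the shell material, 0.101 m < r < 0.141 m).
Enclosed charge is the volume from a to r: Q_enc = (4π/3)ρ(r³ − a³) = -1.399×10^-7 C.
Applying ∮E·dA = Q_enc/ε₀ with Φ = E(4πr²):
E = k|Q_enc|/r² = (8.99×10^9)(1.399×10^-7)/(0.115)² = 9.51e4 N/C.

E = 9.51e4 N/C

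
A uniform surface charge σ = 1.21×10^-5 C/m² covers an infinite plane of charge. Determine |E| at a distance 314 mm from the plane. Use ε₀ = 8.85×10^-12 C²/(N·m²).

|E| ≈ 6.84×10^5 N/C

The symmetry is planar: E is normal to the sheet and the same magnitude on both sides. Take a pillbox straddling the sheet with end-cap area A.
Only the two end caps contribute flux: Φ = 2EA. With Q_enc = σA, Gauss's law gives E = |σ|/(2ε₀).
E = |σ|/(2ε₀) = (1.21×10^-5)/(2·8.85×10^-12) = 6.84e5 N/C.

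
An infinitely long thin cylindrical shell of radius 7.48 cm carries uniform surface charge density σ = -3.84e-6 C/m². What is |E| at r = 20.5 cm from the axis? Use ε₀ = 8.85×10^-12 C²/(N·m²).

|E| ≈ 1.58e5 N/C

Take a coaxial cylindrical Gaussian surface of radius r = 20.5 cm and length L (r > 7.48 cm).
The whole shell is enclosed: λ_enc = σ·2πR = (-3.84×10^-6)·2π·(0.0748) = -1.805×10^-6 C/m.
Since E is radial and uniform over the curved surface, Φ = E·2πrL = Q_enc/ε₀ = λ_enc L/ε₀.
E = |λ_enc|/(2πε₀r) = (1.805e-6)/(2π·8.85×10^-12·0.205) = 1.58×10^5 N/C.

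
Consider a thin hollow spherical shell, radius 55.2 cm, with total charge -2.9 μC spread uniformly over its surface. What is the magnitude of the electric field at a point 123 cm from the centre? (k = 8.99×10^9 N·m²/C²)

E = 1.72×10^4 N/C

By spherical symmetry E is radial; choose a Gaussian sphere of radius r = 123 cm (r > 55.2 cm).
The entire shell is enclosed: Q_enc = -2.90×10^-6 C.
By Gauss's law, ∮E·dA = E·4πr² = Q_enc/ε₀.
E = k|Q_enc|/r² = (8.99×10^9)(2.90×10^-6)/(1.23)² = 1.72×10^4 N/C.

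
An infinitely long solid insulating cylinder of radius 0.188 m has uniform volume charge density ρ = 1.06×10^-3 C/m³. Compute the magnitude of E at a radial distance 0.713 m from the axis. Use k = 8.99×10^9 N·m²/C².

Coaxial Gaussian cylinder, radius r = 0.713 m, length L (r > 0.188 m, full cross-section enclosed).
λ_enc = ρ·πR² = (1.06×10^-3)π(0.188)² = 1.177×10^-4 C/m.
Applying ∮E·dA = Q_enc/ε₀ with the end caps contributing no flux:
E = 2k|λ_enc|/r = 2(8.99×10^9)(1.177e-4)/(0.713) = 2.97×10^6 N/C.

E ≈ 2.97×10^6 N/C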